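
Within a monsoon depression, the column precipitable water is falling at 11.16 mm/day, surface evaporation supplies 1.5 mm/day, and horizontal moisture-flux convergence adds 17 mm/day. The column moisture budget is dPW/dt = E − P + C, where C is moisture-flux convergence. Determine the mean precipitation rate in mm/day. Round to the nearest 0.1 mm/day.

dPW/dt = -11.16 mm/day.
P = E + C − dPW/dt = 1.5 + (17) − (-11.16) = 29.7 mm/day.

P ≈ 29.7 mm/day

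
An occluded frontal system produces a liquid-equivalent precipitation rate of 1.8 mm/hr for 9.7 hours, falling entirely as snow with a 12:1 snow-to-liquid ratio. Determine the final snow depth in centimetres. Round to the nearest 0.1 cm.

Liquid-equivalent depth = 1.8 × 9.7 = 17.46 mm.
Snow depth = 17.46 mm × 12 = 209.52 mm = 21.0 cm.

snow depth ≈ 21.0 cm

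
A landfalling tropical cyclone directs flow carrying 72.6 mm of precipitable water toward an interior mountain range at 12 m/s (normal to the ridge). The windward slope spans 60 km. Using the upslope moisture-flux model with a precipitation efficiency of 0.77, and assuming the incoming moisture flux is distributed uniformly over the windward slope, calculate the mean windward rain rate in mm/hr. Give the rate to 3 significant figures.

R ≈ 40.2 mm/hr

Incoming column moisture flux per unit ridge length: F = V × PW = 12 × 72.6 = 871.2 mm·m/s.
Spread over the 60 km slope with efficiency ε = 0.77: R = ε·F/W = 0.77 × 871.2 / 60000 m = 1.118e-02 mm/s.
R = 1.118e-02 × 3600 = 40.2 mm/hr.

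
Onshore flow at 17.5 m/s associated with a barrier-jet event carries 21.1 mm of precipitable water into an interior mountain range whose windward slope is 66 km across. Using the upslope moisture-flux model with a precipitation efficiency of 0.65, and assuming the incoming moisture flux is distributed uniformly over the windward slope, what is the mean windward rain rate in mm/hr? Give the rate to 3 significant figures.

R ≈ 13.1 mm/hr

Incoming column moisture flux per unit ridge length: F = V × PW = 17.5 × 21.1 = 369.25 mm·m/s.
Spread over the 66 km slope with efficiency ε = 0.65: R = ε·F/W = 0.65 × 369.25 / 66000 m = 3.637e-03 mm/s.
R = 3.637e-03 × 3600 = 13.1 mm/hr.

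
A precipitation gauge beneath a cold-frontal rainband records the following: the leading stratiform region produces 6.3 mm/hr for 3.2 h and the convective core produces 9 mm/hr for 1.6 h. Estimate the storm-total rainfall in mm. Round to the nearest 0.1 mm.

total ≈ 34.6 mm

Total = Σ Rᵢ Δtᵢ = 6.3 × 3.2 + 9 × 1.6
      = 20.16 + 14.4 = 34.6 mm.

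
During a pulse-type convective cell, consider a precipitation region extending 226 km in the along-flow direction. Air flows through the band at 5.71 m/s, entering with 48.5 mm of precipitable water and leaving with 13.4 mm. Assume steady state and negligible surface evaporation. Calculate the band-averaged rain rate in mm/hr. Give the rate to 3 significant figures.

R ≈ 3.19 mm/hr

Column moisture flux per unit crosswind length is F = V × PW.
Inflow: F_in = 5.71 × 48.5 = 276.935 mm·m/s
Outflow: F_out = 5.71 × 13.4 = 76.514 mm·m/s
Steady-state rate R = (F_in − F_out)/L = (276.935 − 76.514) / 226000 m = 8.868e-04 mm/s.
R = 8.868e-04 × 3600 = 3.19 mm/hr.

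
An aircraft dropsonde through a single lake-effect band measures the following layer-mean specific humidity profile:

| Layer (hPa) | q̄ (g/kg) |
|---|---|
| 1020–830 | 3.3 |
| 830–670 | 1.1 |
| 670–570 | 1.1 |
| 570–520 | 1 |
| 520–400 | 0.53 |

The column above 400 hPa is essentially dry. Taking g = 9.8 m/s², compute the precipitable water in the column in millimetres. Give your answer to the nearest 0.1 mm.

PW ≈ 10.5 mm

Precipitable water is the column-integrated vapour mass per unit area: PW = (1/g) Σ q̄ Δp, with q in kg/kg and Δp in Pa (1 kg/m² of water = 1 mm).
Layer 1020–830 hPa: Δp = 190 hPa = 19000 Pa, q̄ = 0.0033 kg/kg → 0.0033 × 19000 / 9.8 = 6.40 mm
Layer 830–670 hPa: Δp = 160 hPa = 16000 Pa, q̄ = 0.0011 kg/kg → 0.0011 × 16000 / 9.8 = 1.80 mm
Layer 670–570 hPa: Δp = 100 hPa = 10000 Pa, q̄ = 0.0011 kg/kg → 0.0011 × 10000 / 9.8 = 1.12 mm
Layer 570–520 hPa: Δp = 50 hPa = 5000 Pa, q̄ = 0.001 kg/kg → 0.001 × 5000 / 9.8 = 0.51 mm
Layer 520–400 hPa: Δp = 120 hPa = 12000 Pa, q̄ = 0.00053 kg/kg → 0.00053 × 12000 / 9.8 = 0.65 mm
PW = 6.40 + 1.80 + 1.12 + 0.51 + 0.65 = 10.48 ≈ 10.5 mm.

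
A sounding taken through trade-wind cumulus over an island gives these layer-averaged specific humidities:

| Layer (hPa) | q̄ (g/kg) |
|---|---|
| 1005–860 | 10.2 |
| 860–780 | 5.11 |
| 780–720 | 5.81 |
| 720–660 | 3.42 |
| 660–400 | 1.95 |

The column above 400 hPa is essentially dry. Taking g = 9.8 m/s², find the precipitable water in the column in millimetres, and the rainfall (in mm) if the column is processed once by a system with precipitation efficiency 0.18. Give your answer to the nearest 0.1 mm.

Precipitable water is the column-integrated vapour mass per unit area: PW = (1/g) Σ q̄ Δp, with q in kg/kg and Δp in Pa (1 kg/m² of water = 1 mm).
Layer 1005–860 hPa: Δp = 145 hPa = 14500 Pa, q̄ = 0.0102 kg/kg → 0.0102 × 14500 / 9.8 = 15.09 mm
Layer 860–780 hPa: Δp = 80 hPa = 8000 Pa, q̄ = 0.00511 kg/kg → 0.00511 × 8000 / 9.8 = 4.17 mm
Layer 780–720 hPa: Δp = 60 hPa = 6000 Pa, q̄ = 0.00581 kg/kg → 0.00581 × 6000 / 9.8 = 3.56 mm
Layer 720–660 hPa: Δp = 60 hPa = 6000 Pa, q̄ = 0.00342 kg/kg → 0.00342 × 6000 / 9.8 = 2.09 mm
Layer 660–400 hPa: Δp = 260 hPa = 26000 Pa, q̄ = 0.00195 kg/kg → 0.00195 × 26000 / 9.8 = 5.17 mm
PW = 15.09 + 4.17 + 3.56 + 2.09 + 5.17 = 30.08 ≈ 30.1 mm.
Rainfall = ε × PW = 0.18 × 30.1 = 5.4 mm.

PW ≈ 30.1 mm; rainfall ≈ 5.4 mm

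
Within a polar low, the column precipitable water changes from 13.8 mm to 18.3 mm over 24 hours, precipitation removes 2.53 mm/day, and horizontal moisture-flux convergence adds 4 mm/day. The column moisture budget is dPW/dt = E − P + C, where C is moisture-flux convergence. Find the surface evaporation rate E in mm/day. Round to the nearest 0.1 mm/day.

dPW/dt = (18.3 − 13.8) mm / (24/24 day) = +4.500 mm/day.
E = dPW/dt + P − C = (+4.500) + 2.53 − (4) = 3.0 mm/day.

E ≈ 3.0 mm/day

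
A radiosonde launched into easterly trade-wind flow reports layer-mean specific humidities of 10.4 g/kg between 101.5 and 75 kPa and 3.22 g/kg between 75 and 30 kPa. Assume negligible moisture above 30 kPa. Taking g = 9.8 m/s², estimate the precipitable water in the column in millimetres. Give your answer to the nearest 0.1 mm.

Precipitable water is the column-integrated vapour mass per unit area: PW = (1/g) Σ q̄ Δp, with q in kg/kg and Δp in Pa (1 kg/m² of water = 1 mm).
Layer 101.5–75 kPa: Δp = 265 hPa = 26500 Pa, q̄ = 0.0104 kg/kg → 0.0104 × 26500 / 9.8 = 28.12 mm
Layer 75–30 kPa: Δp = 450 hPa = 45000 Pa, q̄ = 0.00322 kg/kg → 0.00322 × 45000 / 9.8 = 14.79 mm
PW = 28.12 + 14.79 = 42.91 ≈ 42.9 mm.

PW ≈ 42.9 mm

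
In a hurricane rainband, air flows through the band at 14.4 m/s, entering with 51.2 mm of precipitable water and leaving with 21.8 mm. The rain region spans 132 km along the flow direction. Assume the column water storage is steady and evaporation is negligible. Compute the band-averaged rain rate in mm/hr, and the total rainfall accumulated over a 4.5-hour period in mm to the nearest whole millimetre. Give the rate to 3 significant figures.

Column moisture flux per unit crosswind length is F = V × PW.
Inflow: F_in = 14.4 × 51.2 = 737.28 mm·m/s
Outflow: F_out = 14.4 × 21.8 = 313.92 mm·m/s
Steady-state rate R = (F_in − F_out)/L = (737.28 − 313.92) / 132000 m = 3.207e-03 mm/s.
R = 3.207e-03 × 3600 = 11.5 mm/hr.
Over 4.5 h: total = 11.5 × 4.5 = 51.75 ≈ 52 mm.

R ≈ 11.5 mm/hr; total ≈ 52 mm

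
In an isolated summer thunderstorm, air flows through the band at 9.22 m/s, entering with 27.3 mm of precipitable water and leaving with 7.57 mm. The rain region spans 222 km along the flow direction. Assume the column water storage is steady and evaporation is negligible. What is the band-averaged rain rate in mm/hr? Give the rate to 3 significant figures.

R ≈ 2.95 mm/hr

Column moisture flux per unit crosswind length is F = V × PW.
Inflow: F_in = 9.22 × 27.3 = 251.706 mm·m/s
Outflow: F_out = 9.22 × 7.57 = 69.7954 mm·m/s
Steady-state rate R = (F_in − F_out)/L = (251.706 − 69.7954) / 222000 m = 8.194e-04 mm/s.
R = 8.194e-04 × 3600 = 2.95 mm/hr.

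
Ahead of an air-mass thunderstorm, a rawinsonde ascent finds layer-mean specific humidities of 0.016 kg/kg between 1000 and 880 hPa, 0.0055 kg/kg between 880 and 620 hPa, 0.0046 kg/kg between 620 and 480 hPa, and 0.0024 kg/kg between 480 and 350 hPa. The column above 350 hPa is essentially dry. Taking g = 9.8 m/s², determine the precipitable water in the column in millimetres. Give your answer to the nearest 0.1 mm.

PW ≈ 43.9 mm

Precipitable water is the column-integrated vapour mass per unit area: PW = (1/g) Σ q̄ Δp, with q in kg/kg and Δp in Pa (1 kg/m² of water = 1 mm).
Layer 1000–880 hPa: Δp = 120 hPa = 12000 Pa, q̄ = 0.016 kg/kg → 0.016 × 12000 / 9.8 = 19.59 mm
Layer 880–620 hPa: Δp = 260 hPa = 26000 Pa, q̄ = 0.0055 kg/kg → 0.0055 × 26000 / 9.8 = 14.59 mm
Layer 620–480 hPa: Δp = 140 hPa = 14000 Pa, q̄ = 0.0046 kg/kg → 0.0046 × 14000 / 9.8 = 6.57 mm
Layer 480–350 hPa: Δp = 130 hPa = 13000 Pa, q̄ = 0.0024 kg/kg → 0.0024 × 13000 / 9.8 = 3.18 mm
PW = 19.59 + 14.59 + 6.57 + 3.18 = 43.93 ≈ 43.9 mm.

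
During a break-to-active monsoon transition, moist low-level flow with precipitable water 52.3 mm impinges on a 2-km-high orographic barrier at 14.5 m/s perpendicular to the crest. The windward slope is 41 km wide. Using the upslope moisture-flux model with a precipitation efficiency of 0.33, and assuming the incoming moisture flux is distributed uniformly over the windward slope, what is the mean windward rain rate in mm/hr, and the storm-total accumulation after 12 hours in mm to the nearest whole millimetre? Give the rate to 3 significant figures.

R ≈ 22.0 mm/hr; total ≈ 264 mm

Incoming column moisture flux per unit ridge length: F = V × PW = 14.5 × 52.3 = 758.35 mm·m/s.
Spread over the 41 km slope with efficiency ε = 0.33: R = ε·F/W = 0.33 × 758.35 / 41000 m = 6.104e-03 mm/s.
R = 6.104e-03 × 3600 = 22.0 mm/hr.
Over 12 h: total = 22.0 × 12 = 264 mm.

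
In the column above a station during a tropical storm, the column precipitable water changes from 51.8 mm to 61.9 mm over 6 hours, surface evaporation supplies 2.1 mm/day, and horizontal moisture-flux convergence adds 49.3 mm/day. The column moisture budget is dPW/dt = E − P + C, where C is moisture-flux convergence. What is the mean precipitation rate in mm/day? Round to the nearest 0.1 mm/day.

dPW/dt = (61.9 − 51.8) mm / (6/24 day) = +40.400 mm/day.
P = E + C − dPW/dt = 2.1 + (49.3) − (+40.400) = 11.0 mm/day.

P ≈ 11.0 mm/day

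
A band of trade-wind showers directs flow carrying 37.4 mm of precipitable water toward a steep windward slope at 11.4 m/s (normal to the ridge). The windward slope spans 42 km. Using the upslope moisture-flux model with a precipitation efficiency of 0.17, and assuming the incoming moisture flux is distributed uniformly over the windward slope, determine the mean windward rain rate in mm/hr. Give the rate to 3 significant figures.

Incoming column moisture flux per unit ridge length: F = V × PW = 11.4 × 37.4 = 426.36 mm·m/s.
Spread over the 42 km slope with efficiency ε = 0.17: R = ε·F/W = 0.17 × 426.36 / 42000 m = 1.726e-03 mm/s.
R = 1.726e-03 × 3600 = 6.21 mm/hr.

R ≈ 6.21 mm/hr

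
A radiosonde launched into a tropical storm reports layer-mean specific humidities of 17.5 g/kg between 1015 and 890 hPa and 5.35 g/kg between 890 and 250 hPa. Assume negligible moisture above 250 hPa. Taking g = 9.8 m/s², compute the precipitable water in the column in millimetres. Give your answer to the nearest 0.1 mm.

PW ≈ 57.3 mm

Precipitable water is the column-integrated vapour mass per unit area: PW = (1/g) Σ q̄ Δp, with q in kg/kg and Δp in Pa (1 kg/m² of water = 1 mm).
Layer 1015–890 hPa: Δp = 125 hPa = 12500 Pa, q̄ = 0.0175 kg/kg → 0.0175 × 12500 / 9.8 = 22.32 mm
Layer 890–250 hPa: Δp = 640 hPa = 64000 Pa, q̄ = 0.00535 kg/kg → 0.00535 × 64000 / 9.8 = 34.94 mm
PW = 22.32 + 34.94 = 57.26 ≈ 57.3 mm.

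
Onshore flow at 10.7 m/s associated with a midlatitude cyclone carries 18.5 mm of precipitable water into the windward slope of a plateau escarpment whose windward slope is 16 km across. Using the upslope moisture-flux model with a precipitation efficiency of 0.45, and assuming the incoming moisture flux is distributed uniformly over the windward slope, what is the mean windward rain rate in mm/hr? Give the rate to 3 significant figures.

R ≈ 20.0 mm/hr

Incoming column moisture flux per unit ridge length: F = V × PW = 10.7 × 18.5 = 197.95 mm·m/s.
Spread over the 16 km slope with efficiency ε = 0.45: R = ε·F/W = 0.45 × 197.95 / 16000 m = 5.567e-03 mm/s.
R = 5.567e-03 × 3600 = 20.0 mm/hr.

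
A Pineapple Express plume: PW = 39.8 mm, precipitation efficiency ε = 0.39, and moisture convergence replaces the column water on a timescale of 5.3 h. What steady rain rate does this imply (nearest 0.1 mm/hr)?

R ≈ 2.9 mm/hr

Each overturning extracts ε × PW = 0.39 × 39.8 = 15.522 mm.
Rate = ε·PW / τ = 15.522 / 5.3 h = 2.9 mm/hr.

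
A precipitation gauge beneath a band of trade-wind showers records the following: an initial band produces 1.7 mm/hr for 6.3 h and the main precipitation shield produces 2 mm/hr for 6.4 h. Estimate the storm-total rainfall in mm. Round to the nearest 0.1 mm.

Total = Σ Rᵢ Δtᵢ = 1.7 × 6.3 + 2 × 6.4
      = 10.71 + 12.8 = 23.5 mm.

total ≈ 23.5 mm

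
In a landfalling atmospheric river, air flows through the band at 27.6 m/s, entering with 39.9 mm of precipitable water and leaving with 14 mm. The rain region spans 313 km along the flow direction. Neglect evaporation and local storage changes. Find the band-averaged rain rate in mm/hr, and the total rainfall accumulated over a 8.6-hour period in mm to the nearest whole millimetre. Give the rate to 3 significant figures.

Column moisture flux per unit crosswind length is F = V × PW.
Inflow: F_in = 27.6 × 39.9 = 1101.24 mm·m/s
Outflow: F_out = 27.6 × 14 = 386.4 mm·m/s
Steady-state rate R = (F_in − F_out)/L = (1101.24 − 386.4) / 313000 m = 2.284e-03 mm/s.
R = 2.284e-03 × 3600 = 8.22 mm/hr.
Over 8.6 h: total = 8.22 × 8.6 = 70.692 ≈ 71 mm.

R ≈ 8.22 mm/hr; total ≈ 71 mm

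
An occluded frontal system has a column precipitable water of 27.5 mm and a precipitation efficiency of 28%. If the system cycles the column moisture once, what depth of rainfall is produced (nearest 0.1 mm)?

Rainfall = ε × PW = 0.28 × 27.5 = 7.7 mm.

rainfall ≈ 7.7 mm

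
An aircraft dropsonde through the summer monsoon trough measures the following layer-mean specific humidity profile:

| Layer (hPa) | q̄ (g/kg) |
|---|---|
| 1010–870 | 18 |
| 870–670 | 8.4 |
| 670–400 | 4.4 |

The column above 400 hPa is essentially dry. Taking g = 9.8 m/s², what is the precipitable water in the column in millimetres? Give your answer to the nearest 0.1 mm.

Precipitable water is the column-integrated vapour mass per unit area: PW = (1/g) Σ q̄ Δp, with q in kg/kg and Δp in Pa (1 kg/m² of water = 1 mm).
Layer 1010–870 hPa: Δp = 140 hPa = 14000 Pa, q̄ = 0.018 kg/kg → 0.018 × 14000 / 9.8 = 25.71 mm
Layer 870–670 hPa: Δp = 200 hPa = 20000 Pa, q̄ = 0.0084 kg/kg → 0.0084 × 20000 / 9.8 = 17.14 mm
Layer 670–400 hPa: Δp = 270 hPa = 27000 Pa, q̄ = 0.0044 kg/kg → 0.0044 × 27000 / 9.8 = 12.12 mm
PW = 25.71 + 17.14 + 12.12 = 54.97 ≈ 55.0 mm.

PW ≈ 55.0 mm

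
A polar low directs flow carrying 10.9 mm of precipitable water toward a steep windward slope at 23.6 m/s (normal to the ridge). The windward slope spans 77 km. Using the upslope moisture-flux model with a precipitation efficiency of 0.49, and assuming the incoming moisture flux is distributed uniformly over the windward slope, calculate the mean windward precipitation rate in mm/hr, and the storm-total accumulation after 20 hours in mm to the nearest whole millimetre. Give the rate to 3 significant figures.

Incoming column moisture flux per unit ridge length: F = V × PW = 23.6 × 10.9 = 257.24 mm·m/s.
Spread over the 77 km slope with efficiency ε = 0.49: R = ε·F/W = 0.49 × 257.24 / 77000 m = 1.637e-03 mm/s.
R = 1.637e-03 × 3600 = 5.89 mm/hr.
Over 20 h: total = 5.89 × 20 = 117.8 ≈ 118 mm.

R ≈ 5.89 mm/hr; total ≈ 118 mm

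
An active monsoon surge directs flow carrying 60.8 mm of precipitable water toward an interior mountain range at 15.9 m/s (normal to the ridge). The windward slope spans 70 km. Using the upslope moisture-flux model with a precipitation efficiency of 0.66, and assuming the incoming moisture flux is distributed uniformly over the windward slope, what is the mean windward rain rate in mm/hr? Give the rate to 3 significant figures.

R ≈ 32.8 mm/hr

Incoming column moisture flux per unit ridge length: F = V × PW = 15.9 × 60.8 = 966.72 mm·m/s.
Spread over the 70 km slope with efficiency ε = 0.66: R = ε·F/W = 0.66 × 966.72 / 70000 m = 9.115e-03 mm/s.
R = 9.115e-03 × 3600 = 32.8 mm/hr.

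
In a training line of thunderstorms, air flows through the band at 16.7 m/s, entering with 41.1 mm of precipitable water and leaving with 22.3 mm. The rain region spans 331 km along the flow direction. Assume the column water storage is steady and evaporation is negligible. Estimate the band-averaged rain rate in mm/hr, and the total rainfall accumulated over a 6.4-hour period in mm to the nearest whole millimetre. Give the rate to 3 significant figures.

R ≈ 3.41 mm/hr; total ≈ 22 mm

Column moisture flux per unit crosswind length is F = V × PW.
Inflow: F_in = 16.7 × 41.1 = 686.37 mm·m/s
Outflow: F_out = 16.7 × 22.3 = 372.41 mm·m/s
Steady-state rate R = (F_in − F_out)/L = (686.37 − 372.41) / 331000 m = 9.485e-04 mm/s.
R = 9.485e-04 × 3600 = 3.41 mm/hr.
Over 6.4 h: total = 3.41 × 6.4 = 21.824 ≈ 22 mm.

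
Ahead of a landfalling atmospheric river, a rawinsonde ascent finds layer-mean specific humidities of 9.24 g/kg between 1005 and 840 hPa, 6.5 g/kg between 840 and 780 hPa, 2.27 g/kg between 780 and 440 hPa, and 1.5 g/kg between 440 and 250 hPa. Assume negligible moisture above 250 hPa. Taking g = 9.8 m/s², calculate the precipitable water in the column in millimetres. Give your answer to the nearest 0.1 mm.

PW ≈ 30.3 mm

Precipitable water is the column-integrated vapour mass per unit area: PW = (1/g) Σ q̄ Δp, with q in kg/kg and Δp in Pa (1 kg/m² of water = 1 mm).
Layer 1005–840 hPa: Δp = 165 hPa = 16500 Pa, q̄ = 0.00924 kg/kg → 0.00924 × 16500 / 9.8 = 15.56 mm
Layer 840–780 hPa: Δp = 60 hPa = 6000 Pa, q̄ = 0.0065 kg/kg → 0.0065 × 6000 / 9.8 = 3.98 mm
Layer 780–440 hPa: Δp = 340 hPa = 34000 Pa, q̄ = 0.00227 kg/kg → 0.00227 × 34000 / 9.8 = 7.88 mm
Layer 440–250 hPa: Δp = 190 hPa = 19000 Pa, q̄ = 0.0015 kg/kg → 0.0015 × 19000 / 9.8 = 2.91 mm
PW = 15.56 + 3.98 + 7.88 + 2.91 = 30.33 ≈ 30.3 mm.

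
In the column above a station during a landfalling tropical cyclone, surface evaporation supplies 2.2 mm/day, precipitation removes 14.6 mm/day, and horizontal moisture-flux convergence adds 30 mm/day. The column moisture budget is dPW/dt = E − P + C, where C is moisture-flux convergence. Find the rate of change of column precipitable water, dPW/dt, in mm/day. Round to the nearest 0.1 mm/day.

dPW/dt ≈ 17.6 mm/day

dPW/dt = E − P + C = 2.2 − 14.6 + (30) = 17.6 mm/day.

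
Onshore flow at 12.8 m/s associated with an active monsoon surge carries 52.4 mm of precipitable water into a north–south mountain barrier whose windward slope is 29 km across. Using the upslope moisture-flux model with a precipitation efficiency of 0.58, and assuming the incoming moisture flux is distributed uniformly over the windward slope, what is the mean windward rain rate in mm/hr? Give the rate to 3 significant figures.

Incoming column moisture flux per unit ridge length: F = V × PW = 12.8 × 52.4 = 670.72 mm·m/s.
Spread over the 29 km slope with efficiency ε = 0.58: R = ε·F/W = 0.58 × 670.72 / 29000 m = 1.341e-02 mm/s.
R = 1.341e-02 × 3600 = 48.3 mm/hr.

R ≈ 48.3 mm/hr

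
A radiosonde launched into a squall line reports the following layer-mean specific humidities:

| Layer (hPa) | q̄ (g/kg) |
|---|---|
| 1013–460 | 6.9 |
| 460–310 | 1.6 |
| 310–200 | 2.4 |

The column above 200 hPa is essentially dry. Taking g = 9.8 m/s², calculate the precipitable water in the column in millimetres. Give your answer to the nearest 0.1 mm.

Precipitable water is the column-integrated vapour mass per unit area: PW = (1/g) Σ q̄ Δp, with q in kg/kg and Δp in Pa (1 kg/m² of water = 1 mm).
Layer 1013–460 hPa: Δp = 553 hPa = 55300 Pa, q̄ = 0.0069 kg/kg → 0.0069 × 55300 / 9.8 = 38.94 mm
Layer 460–310 hPa: Δp = 150 hPa = 15000 Pa, q̄ = 0.0016 kg/kg → 0.0016 × 15000 / 9.8 = 2.45 mm
Layer 310–200 hPa: Δp = 110 hPa = 11000 Pa, q̄ = 0.0024 kg/kg → 0.0024 × 11000 / 9.8 = 2.69 mm
PW = 38.94 + 2.45 + 2.69 = 44.08 ≈ 44.1 mm.

PW ≈ 44.1 mm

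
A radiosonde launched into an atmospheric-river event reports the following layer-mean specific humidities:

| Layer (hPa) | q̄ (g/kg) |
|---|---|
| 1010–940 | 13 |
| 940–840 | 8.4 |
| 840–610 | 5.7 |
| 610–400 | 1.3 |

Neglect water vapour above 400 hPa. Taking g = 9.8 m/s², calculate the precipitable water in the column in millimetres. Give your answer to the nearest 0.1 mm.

Precipitable water is the column-integrated vapour mass per unit area: PW = (1/g) Σ q̄ Δp, with q in kg/kg and Δp in Pa (1 kg/m² of water = 1 mm).
Layer 1010–940 hPa: Δp = 70 hPa = 7000 Pa, q̄ = 0.013 kg/kg → 0.013 × 7000 / 9.8 = 9.29 mm
Layer 940–840 hPa: Δp = 100 hPa = 10000 Pa, q̄ = 0.0084 kg/kg → 0.0084 × 10000 / 9.8 = 8.57 mm
Layer 840–610 hPa: Δp = 230 hPa = 23000 Pa, q̄ = 0.0057 kg/kg → 0.0057 × 23000 / 9.8 = 13.38 mm
Layer 610–400 hPa: Δp = 210 hPa = 21000 Pa, q̄ = 0.0013 kg/kg → 0.0013 × 21000 / 9.8 = 2.79 mm
PW = 9.29 + 8.57 + 13.38 + 2.79 = 34.03 ≈ 34.0 mm.

PW ≈ 34.0 mm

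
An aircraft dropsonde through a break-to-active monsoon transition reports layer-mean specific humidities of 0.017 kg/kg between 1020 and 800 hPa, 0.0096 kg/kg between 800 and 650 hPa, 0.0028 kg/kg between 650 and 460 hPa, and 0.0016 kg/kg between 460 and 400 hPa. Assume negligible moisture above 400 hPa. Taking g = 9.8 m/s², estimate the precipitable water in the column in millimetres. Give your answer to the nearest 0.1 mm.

Precipitable water is the column-integrated vapour mass per unit area: PW = (1/g) Σ q̄ Δp, with q in kg/kg and Δp in Pa (1 kg/m² of water = 1 mm).
Layer 1020–800 hPa: Δp = 220 hPa = 22000 Pa, q̄ = 0.017 kg/kg → 0.017 × 22000 / 9.8 = 38.16 mm
Layer 800–650 hPa: Δp = 150 hPa = 15000 Pa, q̄ = 0.0096 kg/kg → 0.0096 × 15000 / 9.8 = 14.69 mm
Layer 650–460 hPa: Δp = 190 hPa = 19000 Pa, q̄ = 0.0028 kg/kg → 0.0028 × 19000 / 9.8 = 5.43 mm
Layer 460–400 hPa: Δp = 60 hPa = 6000 Pa, q̄ = 0.0016 kg/kg → 0.0016 × 6000 / 9.8 = 0.98 mm
PW = 38.16 + 14.69 + 5.43 + 0.98 = 59.26 ≈ 59.3 mm.

PW ≈ 59.3 mm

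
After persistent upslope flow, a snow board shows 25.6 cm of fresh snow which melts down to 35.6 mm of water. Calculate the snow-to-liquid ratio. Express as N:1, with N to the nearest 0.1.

Ratio = snow depth / SWE = 256 mm / 35.6 mm = 7.2, i.e. 7.2:1.

ratio ≈ 7.2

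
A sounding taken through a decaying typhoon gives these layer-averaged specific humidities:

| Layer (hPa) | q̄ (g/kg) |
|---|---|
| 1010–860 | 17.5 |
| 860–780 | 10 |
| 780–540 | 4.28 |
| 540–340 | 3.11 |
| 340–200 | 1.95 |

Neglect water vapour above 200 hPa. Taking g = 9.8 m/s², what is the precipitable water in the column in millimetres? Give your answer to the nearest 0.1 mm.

Precipitable water is the column-integrated vapour mass per unit area: PW = (1/g) Σ q̄ Δp, with q in kg/kg and Δp in Pa (1 kg/m² of water = 1 mm).
Layer 1010–860 hPa: Δp = 150 hPa = 15000 Pa, q̄ = 0.0175 kg/kg → 0.0175 × 15000 / 9.8 = 26.79 mm
Layer 860–780 hPa: Δp = 80 hPa = 8000 Pa, q̄ = 0.01 kg/kg → 0.01 × 8000 / 9.8 = 8.16 mm
Layer 780–540 hPa: Δp = 240 hPa = 24000 Pa, q̄ = 0.00428 kg/kg → 0.00428 × 24000 / 9.8 = 10.48 mm
Layer 540–340 hPa: Δp = 200 hPa = 20000 Pa, q̄ = 0.00311 kg/kg → 0.00311 × 20000 / 9.8 = 6.35 mm
Layer 340–200 hPa: Δp = 140 hPa = 14000 Pa, q̄ = 0.00195 kg/kg → 0.00195 × 14000 / 9.8 = 2.79 mm
PW = 26.79 + 8.16 + 10.48 + 6.35 + 2.79 = 54.57 ≈ 54.6 mm.

PW ≈ 54.6 mm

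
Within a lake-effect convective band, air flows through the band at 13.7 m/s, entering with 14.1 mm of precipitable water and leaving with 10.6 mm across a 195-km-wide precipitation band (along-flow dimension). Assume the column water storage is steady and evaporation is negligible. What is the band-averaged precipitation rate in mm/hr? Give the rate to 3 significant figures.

Column moisture flux per unit crosswind length is F = V × PW.
Inflow: F_in = 13.7 × 14.1 = 193.17 mm·m/s
Outflow: F_out = 13.7 × 10.6 = 145.22 mm·m/s
Steady-state rate R = (F_in − F_out)/L = (193.17 − 145.22) / 195000 m = 2.459e-04 mm/s.
R = 2.459e-04 × 3600 = 0.885 mm/hr.

R ≈ 0.885 mm/hr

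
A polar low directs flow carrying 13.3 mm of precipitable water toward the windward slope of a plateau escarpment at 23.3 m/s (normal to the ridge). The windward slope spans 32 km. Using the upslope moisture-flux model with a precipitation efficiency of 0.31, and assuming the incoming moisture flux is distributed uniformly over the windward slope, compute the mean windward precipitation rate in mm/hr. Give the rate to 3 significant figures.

R ≈ 10.8 mm/hr

Incoming column moisture flux per unit ridge length: F = V × PW = 23.3 × 13.3 = 309.89 mm·m/s.
Spread over the 32 km slope with efficiency ε = 0.31: R = ε·F/W = 0.31 × 309.89 / 32000 m = 3.002e-03 mm/s.
R = 3.002e-03 × 3600 = 10.8 mm/hr.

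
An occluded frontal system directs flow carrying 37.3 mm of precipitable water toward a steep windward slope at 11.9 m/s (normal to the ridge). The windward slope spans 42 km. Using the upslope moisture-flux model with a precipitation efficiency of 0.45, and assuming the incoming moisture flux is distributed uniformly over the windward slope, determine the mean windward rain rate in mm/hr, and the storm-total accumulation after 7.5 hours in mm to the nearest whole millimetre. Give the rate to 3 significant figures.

Incoming column moisture flux per unit ridge length: F = V × PW = 11.9 × 37.3 = 443.87 mm·m/s.
Spread over the 42 km slope with efficiency ε = 0.45: R = ε·F/W = 0.45 × 443.87 / 42000 m = 4.756e-03 mm/s.
R = 4.756e-03 × 3600 = 17.1 mm/hr.
Over 7.5 h: total = 17.1 × 7.5 = 128.25 ≈ 128 mm.

R ≈ 17.1 mm/hr; total ≈ 128 mm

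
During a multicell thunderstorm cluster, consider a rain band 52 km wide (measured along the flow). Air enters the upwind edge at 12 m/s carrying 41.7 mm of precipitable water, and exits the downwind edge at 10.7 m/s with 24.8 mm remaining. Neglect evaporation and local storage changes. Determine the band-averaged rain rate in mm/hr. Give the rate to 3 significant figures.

R ≈ 16.3 mm/hr

Column moisture flux per unit crosswind length is F = V × PW.
Inflow: F_in = 12 × 41.7 = 500.4 mm·m/s
Outflow: F_out = 10.7 × 24.8 = 265.36 mm·m/s
Steady-state rate R = (F_in − F_out)/L = (500.4 − 265.36) / 52000 m = 4.520e-03 mm/s.
R = 4.520e-03 × 3600 = 16.3 mm/hr.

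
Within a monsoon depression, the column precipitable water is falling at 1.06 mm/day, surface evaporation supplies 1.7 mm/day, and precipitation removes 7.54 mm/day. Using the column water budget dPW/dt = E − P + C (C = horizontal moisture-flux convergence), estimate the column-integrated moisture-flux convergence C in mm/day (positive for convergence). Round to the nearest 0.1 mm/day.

dPW/dt = -1.06 mm/day.
C = dPW/dt − E + P = (-1.06) − 1.7 + 7.54 = 4.8 mm/day.

C ≈ 4.8 mm/day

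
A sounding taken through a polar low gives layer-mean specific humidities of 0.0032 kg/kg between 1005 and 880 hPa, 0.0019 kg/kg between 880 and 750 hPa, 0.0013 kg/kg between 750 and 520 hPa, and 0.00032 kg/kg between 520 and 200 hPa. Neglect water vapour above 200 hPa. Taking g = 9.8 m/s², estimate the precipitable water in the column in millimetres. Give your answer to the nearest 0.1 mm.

Precipitable water is the column-integrated vapour mass per unit area: PW = (1/g) Σ q̄ Δp, with q in kg/kg and Δp in Pa (1 kg/m² of water = 1 mm).
Layer 1005–880 hPa: Δp = 125 hPa = 12500 Pa, q̄ = 0.0032 kg/kg → 0.0032 × 12500 / 9.8 = 4.08 mm
Layer 880–750 hPa: Δp = 130 hPa = 13000 Pa, q̄ = 0.0019 kg/kg → 0.0019 × 13000 / 9.8 = 2.52 mm
Layer 750–520 hPa: Δp = 230 hPa = 23000 Pa, q̄ = 0.0013 kg/kg → 0.0013 × 23000 / 9.8 = 3.05 mm
Layer 520–200 hPa: Δp = 320 hPa = 32000 Pa, q̄ = 0.00032 kg/kg → 0.00032 × 32000 / 9.8 = 1.04 mm
PW = 4.08 + 2.52 + 3.05 + 1.04 = 10.69 ≈ 10.7 mm.

PW ≈ 10.7 mm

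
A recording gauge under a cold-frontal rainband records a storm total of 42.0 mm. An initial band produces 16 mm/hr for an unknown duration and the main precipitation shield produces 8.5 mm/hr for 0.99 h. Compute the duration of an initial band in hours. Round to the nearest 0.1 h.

duration ≈ 2.1 h

Known phases: 8.5 × 0.99 = 8.415 mm.
Remaining depth = 42.0 − 8.415 = 33.585 mm.
Duration = 33.585 / 16 = 2.1 h.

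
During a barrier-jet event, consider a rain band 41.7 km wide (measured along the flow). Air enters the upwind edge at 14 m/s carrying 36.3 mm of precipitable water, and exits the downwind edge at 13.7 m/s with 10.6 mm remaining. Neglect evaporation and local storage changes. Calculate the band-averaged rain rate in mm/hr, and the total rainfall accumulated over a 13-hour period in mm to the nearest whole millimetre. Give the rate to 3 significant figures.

R ≈ 31.3 mm/hr; total ≈ 407 mm

Column moisture flux per unit crosswind length is F = V × PW.
Inflow: F_in = 14 × 36.3 = 508.2 mm·m/s
Outflow: F_out = 13.7 × 10.6 = 145.22 mm·m/s
Steady-state rate R = (F_in − F_out)/L = (508.2 − 145.22) / 41700 m = 8.705e-03 mm/s.
R = 8.705e-03 × 3600 = 31.3 mm/hr.
Over 13 h: total = 31.3 × 13 = 406.9 ≈ 407 mm.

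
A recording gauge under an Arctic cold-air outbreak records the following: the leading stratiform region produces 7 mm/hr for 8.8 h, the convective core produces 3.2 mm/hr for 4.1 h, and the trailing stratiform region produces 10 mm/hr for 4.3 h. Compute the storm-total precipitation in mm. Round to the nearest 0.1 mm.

Total = Σ Rᵢ Δtᵢ = 7 × 8.8 + 3.2 × 4.1 + 10 × 4.3
      = 61.6 + 13.12 + 43 = 117.7 mm.

total ≈ 117.7 mm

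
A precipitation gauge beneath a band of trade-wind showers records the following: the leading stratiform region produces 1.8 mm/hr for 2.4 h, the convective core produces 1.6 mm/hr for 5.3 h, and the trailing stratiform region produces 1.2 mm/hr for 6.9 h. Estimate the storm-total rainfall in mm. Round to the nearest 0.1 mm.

Total = Σ Rᵢ Δtᵢ = 1.8 × 2.4 + 1.6 × 5.3 + 1.2 × 6.9
      = 4.32 + 8.48 + 8.28 = 21.1 mm.

total ≈ 21.1 mm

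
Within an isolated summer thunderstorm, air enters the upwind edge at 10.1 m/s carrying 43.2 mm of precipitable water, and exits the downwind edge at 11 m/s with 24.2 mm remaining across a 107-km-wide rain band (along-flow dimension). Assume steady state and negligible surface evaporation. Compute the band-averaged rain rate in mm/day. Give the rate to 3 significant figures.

Column moisture flux per unit crosswind length is F = V × PW.
Inflow: F_in = 10.1 × 43.2 = 436.32 mm·m/s
Outflow: F_out = 11 × 24.2 = 266.2 mm·m/s
Steady-state rate R = (F_in − F_out)/L = (436.32 − 266.2) / 107000 m = 1.590e-03 mm/s.
R = 1.590e-03 × 3600 × 24 = 137 mm/day.

R ≈ 137 mm/day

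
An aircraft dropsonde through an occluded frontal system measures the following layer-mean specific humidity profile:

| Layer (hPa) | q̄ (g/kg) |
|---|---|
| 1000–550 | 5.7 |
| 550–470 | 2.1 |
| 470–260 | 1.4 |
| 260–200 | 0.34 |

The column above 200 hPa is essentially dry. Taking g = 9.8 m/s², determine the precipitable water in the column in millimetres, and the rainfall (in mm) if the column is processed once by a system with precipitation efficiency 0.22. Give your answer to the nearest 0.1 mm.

Precipitable water is the column-integrated vapour mass per unit area: PW = (1/g) Σ q̄ Δp, with q in kg/kg and Δp in Pa (1 kg/m² of water = 1 mm).
Layer 1000–550 hPa: Δp = 450 hPa = 45000 Pa, q̄ = 0.0057 kg/kg → 0.0057 × 45000 / 9.8 = 26.17 mm
Layer 550–470 hPa: Δp = 80 hPa = 8000 Pa, q̄ = 0.0021 kg/kg → 0.0021 × 8000 / 9.8 = 1.71 mm
Layer 470–260 hPa: Δp = 210 hPa = 21000 Pa, q̄ = 0.0014 kg/kg → 0.0014 × 21000 / 9.8 = 3.00 mm
Layer 260–200 hPa: Δp = 60 hPa = 6000 Pa, q̄ = 0.00034 kg/kg → 0.00034 × 6000 / 9.8 = 0.21 mm
PW = 26.17 + 1.71 + 3.00 + 0.21 = 31.09 ≈ 31.1 mm.
Rainfall = ε × PW = 0.22 × 31.1 = 6.8 mm.

PW ≈ 31.1 mm; rainfall ≈ 6.8 mm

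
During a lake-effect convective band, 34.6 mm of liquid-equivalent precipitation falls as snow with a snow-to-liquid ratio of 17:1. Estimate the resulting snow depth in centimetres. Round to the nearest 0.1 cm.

Snow depth = liquid × ratio = 34.6 mm × 17 = 588.2 mm = 58.8 cm.

snow depth ≈ 58.8 cm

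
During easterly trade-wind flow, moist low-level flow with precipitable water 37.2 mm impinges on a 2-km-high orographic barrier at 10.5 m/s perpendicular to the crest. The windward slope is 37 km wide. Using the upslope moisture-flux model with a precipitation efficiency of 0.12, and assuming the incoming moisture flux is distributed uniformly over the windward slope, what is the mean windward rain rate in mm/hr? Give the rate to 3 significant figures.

R ≈ 4.56 mm/hr

Incoming column moisture flux per unit ridge length: F = V × PW = 10.5 × 37.2 = 390.6 mm·m/s.
Spread over the 37 km slope with efficiency ε = 0.12: R = ε·F/W = 0.12 × 390.6 / 37000 m = 1.267e-03 mm/s.
R = 1.267e-03 × 3600 = 4.56 mm/hr.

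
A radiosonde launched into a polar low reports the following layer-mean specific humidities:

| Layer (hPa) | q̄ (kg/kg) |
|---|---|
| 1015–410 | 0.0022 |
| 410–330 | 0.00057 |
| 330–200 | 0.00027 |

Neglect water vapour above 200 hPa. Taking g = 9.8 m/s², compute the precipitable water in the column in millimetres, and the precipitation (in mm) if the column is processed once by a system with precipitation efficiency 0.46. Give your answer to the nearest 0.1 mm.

PW ≈ 14.4 mm; precipitation ≈ 6.6 mm

Precipitable water is the column-integrated vapour mass per unit area: PW = (1/g) Σ q̄ Δp, with q in kg/kg and Δp in Pa (1 kg/m² of water = 1 mm).
Layer 1015–410 hPa: Δp = 605 hPa = 60500 Pa, q̄ = 0.0022 kg/kg → 0.0022 × 60500 / 9.8 = 13.58 mm
Layer 410–330 hPa: Δp = 80 hPa = 8000 Pa, q̄ = 0.00057 kg/kg → 0.00057 × 8000 / 9.8 = 0.47 mm
Layer 330–200 hPa: Δp = 130 hPa = 13000 Pa, q̄ = 0.00027 kg/kg → 0.00027 × 13000 / 9.8 = 0.36 mm
PW = 13.58 + 0.47 + 0.36 = 14.41 ≈ 14.4 mm.
Precipitation = ε × PW = 0.46 × 14.4 = 6.6 mm.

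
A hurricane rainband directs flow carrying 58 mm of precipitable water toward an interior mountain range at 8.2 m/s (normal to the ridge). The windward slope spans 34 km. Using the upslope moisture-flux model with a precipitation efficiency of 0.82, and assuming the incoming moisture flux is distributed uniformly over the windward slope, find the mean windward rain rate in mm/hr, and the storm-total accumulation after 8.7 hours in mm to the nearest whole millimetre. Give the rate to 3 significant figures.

R ≈ 41.3 mm/hr; total ≈ 359 mm

Incoming column moisture flux per unit ridge length: F = V × PW = 8.2 × 58 = 475.6 mm·m/s.
Spread over the 34 km slope with efficiency ε = 0.82: R = ε·F/W = 0.82 × 475.6 / 34000 m = 1.147e-02 mm/s.
R = 1.147e-02 × 3600 = 41.3 mm/hr.
Over 8.7 h: total = 41.3 × 8.7 = 359.31 ≈ 359 mm.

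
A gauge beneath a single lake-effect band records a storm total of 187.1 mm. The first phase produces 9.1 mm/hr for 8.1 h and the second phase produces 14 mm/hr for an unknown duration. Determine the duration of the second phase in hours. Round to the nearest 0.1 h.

duration ≈ 8.1 h

Known phases: 9.1 × 8.1 = 73.71 mm.
Remaining depth = 187.1 − 73.71 = 113.39 mm.
Duration = 113.39 / 14 = 8.1 h.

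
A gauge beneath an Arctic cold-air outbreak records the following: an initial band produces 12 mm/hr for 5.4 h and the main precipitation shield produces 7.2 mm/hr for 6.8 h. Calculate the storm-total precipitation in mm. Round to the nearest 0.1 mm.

Total = Σ Rᵢ Δtᵢ = 12 × 5.4 + 7.2 × 6.8
      = 64.8 + 48.96 = 113.8 mm.

total ≈ 113.8 mm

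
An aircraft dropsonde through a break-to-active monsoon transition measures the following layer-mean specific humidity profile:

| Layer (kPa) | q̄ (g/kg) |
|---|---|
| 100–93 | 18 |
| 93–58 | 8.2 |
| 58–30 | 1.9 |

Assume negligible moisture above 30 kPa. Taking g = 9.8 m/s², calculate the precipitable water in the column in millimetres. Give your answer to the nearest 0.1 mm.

Precipitable water is the column-integrated vapour mass per unit area: PW = (1/g) Σ q̄ Δp, with q in kg/kg and Δp in Pa (1 kg/m² of water = 1 mm).
Layer 100–93 kPa: Δp = 70 hPa = 7000 Pa, q̄ = 0.018 kg/kg → 0.018 × 7000 / 9.8 = 12.86 mm
Layer 93–58 kPa: Δp = 350 hPa = 35000 Pa, q̄ = 0.0082 kg/kg → 0.0082 × 35000 / 9.8 = 29.29 mm
Layer 58–30 kPa: Δp = 280 hPa = 28000 Pa, q̄ = 0.0019 kg/kg → 0.0019 × 28000 / 9.8 = 5.43 mm
PW = 12.86 + 29.29 + 5.43 = 47.58 ≈ 47.6 mm.

PW ≈ 47.6 mm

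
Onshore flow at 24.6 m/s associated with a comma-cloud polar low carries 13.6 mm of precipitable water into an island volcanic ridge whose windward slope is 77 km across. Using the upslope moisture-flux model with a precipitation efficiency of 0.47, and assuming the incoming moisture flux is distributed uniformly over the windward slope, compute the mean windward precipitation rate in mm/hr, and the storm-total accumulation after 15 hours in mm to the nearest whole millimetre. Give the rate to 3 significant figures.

Incoming column moisture flux per unit ridge length: F = V × PW = 24.6 × 13.6 = 334.56 mm·m/s.
Spread over the 77 km slope with efficiency ε = 0.47: R = ε·F/W = 0.47 × 334.56 / 77000 m = 2.042e-03 mm/s.
R = 2.042e-03 × 3600 = 7.35 mm/hr.
Over 15 h: total = 7.35 × 15 = 110.25 ≈ 110 mm.

R ≈ 7.35 mm/hr; total ≈ 110 mm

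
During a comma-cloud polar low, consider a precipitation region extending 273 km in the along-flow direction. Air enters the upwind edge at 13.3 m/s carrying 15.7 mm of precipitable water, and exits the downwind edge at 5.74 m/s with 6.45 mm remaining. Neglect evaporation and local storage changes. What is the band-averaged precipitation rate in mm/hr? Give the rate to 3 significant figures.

R ≈ 2.27 mm/hr

Column moisture flux per unit crosswind length is F = V × PW.
Inflow: F_in = 13.3 × 15.7 = 208.81 mm·m/s
Outflow: F_out = 5.74 × 6.45 = 37.023 mm·m/s
Steady-state rate R = (F_in − F_out)/L = (208.81 − 37.023) / 273000 m = 6.293e-04 mm/s.
R = 6.293e-04 × 3600 = 2.27 mm/hr.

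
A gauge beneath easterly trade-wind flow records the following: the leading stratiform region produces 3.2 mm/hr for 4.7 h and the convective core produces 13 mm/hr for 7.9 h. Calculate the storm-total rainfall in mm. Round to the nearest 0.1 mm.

total ≈ 117.7 mm

Total = Σ Rᵢ Δtᵢ = 3.2 × 4.7 + 13 × 7.9
      = 15.04 + 102.7 = 117.7 mm.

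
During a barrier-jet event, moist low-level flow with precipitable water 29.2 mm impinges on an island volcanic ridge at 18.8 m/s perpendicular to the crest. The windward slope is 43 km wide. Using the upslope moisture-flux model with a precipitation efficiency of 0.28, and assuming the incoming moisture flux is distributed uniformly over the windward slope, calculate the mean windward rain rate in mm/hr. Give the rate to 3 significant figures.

R ≈ 12.9 mm/hr

Incoming column moisture flux per unit ridge length: F = V × PW = 18.8 × 29.2 = 548.96 mm·m/s.
Spread over the 43 km slope with efficiency ε = 0.28: R = ε·F/W = 0.28 × 548.96 / 43000 m = 3.575e-03 mm/s.
R = 3.575e-03 × 3600 = 12.9 mm/hr.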